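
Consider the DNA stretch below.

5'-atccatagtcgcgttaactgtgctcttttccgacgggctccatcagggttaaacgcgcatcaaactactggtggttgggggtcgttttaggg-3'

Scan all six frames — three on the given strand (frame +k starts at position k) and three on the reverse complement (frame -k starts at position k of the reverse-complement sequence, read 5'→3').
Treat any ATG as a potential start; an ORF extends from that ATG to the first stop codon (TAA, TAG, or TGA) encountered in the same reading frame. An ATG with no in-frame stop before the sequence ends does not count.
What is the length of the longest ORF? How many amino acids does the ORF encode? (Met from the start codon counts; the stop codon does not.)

9

Reverse complement (5'→3'): CCCTAAAACGACCCCCAACCACCAGTAGTTTGATGCGCGTTTAACCCTGATGGAGCCCGTCGGAAAAGAGCACAGTTAACGCGACTATGGAT
Frame +1: ATC CAT AGT CGC GTT AAC TGT GCT CTT TTC CGA CGG GCT CCA TCA GGG TTA AAC GCG CAT CAA ACT ACT GGT GGT TGG GGG TCG TTT TAG — no ATG→stop ORF.
Frame +2: TCC ATA GTC GCG TTA ACT GTG CTC TTT TCC GAC GGG CTC CAT CAG GGT TAA ACG CGC ATC AAA CTA CTG GTG GTT GGG GGT CGT TTT AGG — no ATG→stop ORF.
Frame +3: CCA TAG TCG CGT TAA CTG TGC TCT TTT CCG ACG GGC TCC ATC AGG GTT AAA CGC GCA TCA AAC TAC TGG TGG TTG GGG GTC GTT TTA GGG — no ATG→stop ORF.
Frame -1: CCC TAA AAC GAC CCC CAA CCA CCA GTA GTT TGA TGC GCG TTT AAC CCT GAT GGA GCC CGT CGG AAA AGA GCA CAG TTA ACG CGA CTA TGG — no ATG→stop ORF.
Frame -2: CCT AAA ACG ACC CCC AAC CAC CAG TAG TTT GAT GCG CGT TTA ACC CTG ATG GAG CCC GTC GGA AAA GAG CAC AGT TAA CGC GAC TAT GGA — ATG at 50, stop TAA at 77 → 30 nt.
Frame -3: CTA AAA CGA CCC CCA ACC ACC AGT AGT TTG ATG CGC GTT TAA CCC TGA TGG AGC CCG TCG GAA AAG AGC ACA GTT AAC GCG ACT ATG GAT — ATG at 33, stop TAA at 42 → 12 nt.
Longest: frame -2, positions 50–79, 30 nt = 10 codons = 9 aa. → 9 amino acids.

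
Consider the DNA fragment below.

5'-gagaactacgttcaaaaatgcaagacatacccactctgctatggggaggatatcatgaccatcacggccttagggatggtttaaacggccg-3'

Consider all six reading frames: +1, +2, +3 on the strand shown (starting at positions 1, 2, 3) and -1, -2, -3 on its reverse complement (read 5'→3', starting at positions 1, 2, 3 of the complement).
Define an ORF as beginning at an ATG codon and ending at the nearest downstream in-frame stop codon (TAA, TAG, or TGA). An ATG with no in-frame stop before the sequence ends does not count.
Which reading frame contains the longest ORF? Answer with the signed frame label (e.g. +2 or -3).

Reverse complement (5'→3'): CGGCCGTTTAAACCATCCCTAAGGCCGTGATGGTCATGATATCCTCCCCATAGCAGAGTGGGTATGTCTTGCATTTTTGAACGTAGTTCTC
Frame +1: GAG AAC TAC GTT CAA AAA TGC AAG ACA TAC CCA CTC TGC TAT GGG GAG GAT ATC ATG ACC ATC ACG GCC TTA GGG ATG GTT TAA ACG GCC — ATG at 55, stop TAA at 82 → 30 nt; ATG at 76, stop TAA at 82 → 9 nt.
Frame +2: AGA ACT ACG TTC AAA AAT GCA AGA CAT ACC CAC TCT GCT ATG GGG AGG ATA TCA TGA CCA TCA CGG CCT TAG GGA TGG TTT AAA CGG CCG — ATG at 41, stop TGA at 56 → 18 nt.
Frame +3: GAA CTA CGT TCA AAA ATG CAA GAC ATA CCC ACT CTG CTA TGG GGA GGA TAT CAT GAC CAT CAC GGC CTT AGG GAT GGT TTA AAC GGC — no ATG→stop ORF.
Frame -1: CGG CCG TTT AAA CCA TCC CTA AGG CCG TGA TGG TCA TGA TAT CCT CCC CAT AGC AGA GTG GGT ATG TCT TGC ATT TTT GAA CGT AGT TCT — no ATG→stop ORF.
Frame -2: GGC CGT TTA AAC CAT CCC TAA GGC CGT GAT GGT CAT GAT ATC CTC CCC ATA GCA GAG TGG GTA TGT CTT GCA TTT TTG AAC GTA GTT CTC — no ATG→stop ORF.
Frame -3: GCC GTT TAA ACC ATC CCT AAG GCC GTG ATG GTC ATG ATA TCC TCC CCA TAG CAG AGT GGG TAT GTC TTG CAT TTT TGA ACG TAG TTC — ATG at 30, stop TAG at 51 → 24 nt; ATG at 36, stop TAG at 51 → 18 nt.
Longest ORF is 30 nt in frame +1 (positions 55–84).

+1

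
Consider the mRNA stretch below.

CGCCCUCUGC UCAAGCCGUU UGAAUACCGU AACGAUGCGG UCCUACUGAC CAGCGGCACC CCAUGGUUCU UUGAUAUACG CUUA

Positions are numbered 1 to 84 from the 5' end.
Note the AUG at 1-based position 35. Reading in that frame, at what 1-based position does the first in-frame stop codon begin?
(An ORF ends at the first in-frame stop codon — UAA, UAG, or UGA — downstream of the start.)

47

Codons from position 35: AUG (35–37), CGG (38–40), UCC (41–43), UAC (44–46), UGA (47–49).
UGA is a stop codon; it begins at position 47.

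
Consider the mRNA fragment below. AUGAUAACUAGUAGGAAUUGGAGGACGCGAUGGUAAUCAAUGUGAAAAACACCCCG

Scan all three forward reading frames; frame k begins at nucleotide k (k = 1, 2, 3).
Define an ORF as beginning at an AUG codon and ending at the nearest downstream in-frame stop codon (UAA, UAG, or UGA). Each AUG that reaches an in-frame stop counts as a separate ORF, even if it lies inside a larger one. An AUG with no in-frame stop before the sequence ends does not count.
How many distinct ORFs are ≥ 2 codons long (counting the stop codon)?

2

Frame 1: AUG AUA ACU AGU AGG AAU UGG AGG ACG CGA UGG UAA UCA AUG UGA AAA ACA CCC — AUG at 1, stop UAA at 34 → 36 nt; AUG at 40, stop UGA at 43 → 6 nt.
Frame 2: UGA UAA CUA GUA GGA AUU GGA GGA CGC GAU GGU AAU CAA UGU GAA AAA CAC CCC — no AUG→stop ORF.
Frame 3: GAU AAC UAG UAG GAA UUG GAG GAC GCG AUG GUA AUC AAU GUG AAA AAC ACC CCG — no AUG→stop ORF.
ORFs ≥ 2 codons: frame 1 1–36 (12 codons), frame 1 40–45 (2 codons). Count = 2.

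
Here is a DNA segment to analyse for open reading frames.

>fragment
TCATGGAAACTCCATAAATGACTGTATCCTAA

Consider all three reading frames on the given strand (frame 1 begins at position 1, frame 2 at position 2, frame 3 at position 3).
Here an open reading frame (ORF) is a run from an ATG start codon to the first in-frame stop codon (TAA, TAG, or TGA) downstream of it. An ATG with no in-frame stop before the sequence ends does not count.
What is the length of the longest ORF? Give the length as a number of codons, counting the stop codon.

5

Frame 1: TCA TGG AAA CTC CAT AAA TGA CTG TAT CCT — no ATG→stop ORF.
Frame 2: CAT GGA AAC TCC ATA AAT GAC TGT ATC CTA — no ATG→stop ORF.
Frame 3: ATG GAA ACT CCA TAA ATG ACT GTA TCC TAA — ATG at 3, stop TAA at 15 → 15 nt; ATG at 18, stop TAA at 30 → 15 nt.
Longest: frame 3, positions 3–17, 15 nt = 5 codons = 4 aa. → 5 codons.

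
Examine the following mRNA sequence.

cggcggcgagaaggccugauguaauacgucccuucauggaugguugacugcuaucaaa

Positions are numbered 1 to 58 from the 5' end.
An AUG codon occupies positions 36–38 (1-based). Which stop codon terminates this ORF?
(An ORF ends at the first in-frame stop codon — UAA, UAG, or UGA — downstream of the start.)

Codons from position 36: AUG (36–38), GAU (39–41), GGU (42–44), UGA (45–47).
The first in-frame stop codon is UGA.

UGA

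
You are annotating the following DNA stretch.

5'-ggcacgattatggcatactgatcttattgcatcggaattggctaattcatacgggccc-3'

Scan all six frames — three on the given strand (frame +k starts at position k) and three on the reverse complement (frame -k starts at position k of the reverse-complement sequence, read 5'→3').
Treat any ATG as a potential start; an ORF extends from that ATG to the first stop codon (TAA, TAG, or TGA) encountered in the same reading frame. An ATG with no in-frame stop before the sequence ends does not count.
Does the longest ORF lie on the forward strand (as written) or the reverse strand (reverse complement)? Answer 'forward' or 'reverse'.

Reverse complement (5'→3'): GGGCCCGTATGAATTAGCCAATTCCGATGCAATAAGATCAGTATGCCATAATCGTGCC
Frame +1: GGC ACG ATT ATG GCA TAC TGA TCT TAT TGC ATC GGA ATT GGC TAA TTC ATA CGG GCC — ATG at 10, stop TGA at 19 → 12 nt.
Frame +2: GCA CGA TTA TGG CAT ACT GAT CTT ATT GCA TCG GAA TTG GCT AAT TCA TAC GGG CCC — no ATG→stop ORF.
Frame +3: CAC GAT TAT GGC ATA CTG ATC TTA TTG CAT CGG AAT TGG CTA ATT CAT ACG GGC — no ATG→stop ORF.
Frame -1: GGG CCC GTA TGA ATT AGC CAA TTC CGA TGC AAT AAG ATC AGT ATG CCA TAA TCG TGC — ATG at 43, stop TAA at 49 → 9 nt.
Frame -2: GGC CCG TAT GAA TTA GCC AAT TCC GAT GCA ATA AGA TCA GTA TGC CAT AAT CGT GCC — no ATG→stop ORF.
Frame -3: GCC CGT ATG AAT TAG CCA ATT CCG ATG CAA TAA GAT CAG TAT GCC ATA ATC GTG — ATG at 9, stop TAG at 15 → 9 nt; ATG at 27, stop TAA at 33 → 9 nt.
Forward-strand max 12 nt; reverse-strand max 9 nt. The forward strand has the longer ORF.

forward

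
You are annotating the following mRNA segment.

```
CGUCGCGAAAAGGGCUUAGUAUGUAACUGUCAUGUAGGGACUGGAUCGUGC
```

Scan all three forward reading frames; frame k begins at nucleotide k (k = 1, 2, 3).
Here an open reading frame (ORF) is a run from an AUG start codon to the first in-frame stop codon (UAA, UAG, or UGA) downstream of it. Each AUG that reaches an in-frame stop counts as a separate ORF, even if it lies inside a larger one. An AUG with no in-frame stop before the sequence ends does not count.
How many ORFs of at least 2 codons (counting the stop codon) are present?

Frame 1: CGU CGC GAA AAG GGC UUA GUA UGU AAC UGU CAU GUA GGG ACU GGA UCG UGC — no AUG→stop ORF.
Frame 2: GUC GCG AAA AGG GCU UAG UAU GUA ACU GUC AUG UAG GGA CUG GAU CGU — AUG at 32, stop UAG at 35 → 6 nt.
Frame 3: UCG CGA AAA GGG CUU AGU AUG UAA CUG UCA UGU AGG GAC UGG AUC GUG — AUG at 21, stop UAA at 24 → 6 nt.
ORFs ≥ 2 codons: frame 2 32–37 (2 codons), frame 3 21–26 (2 codons). Count = 2.

2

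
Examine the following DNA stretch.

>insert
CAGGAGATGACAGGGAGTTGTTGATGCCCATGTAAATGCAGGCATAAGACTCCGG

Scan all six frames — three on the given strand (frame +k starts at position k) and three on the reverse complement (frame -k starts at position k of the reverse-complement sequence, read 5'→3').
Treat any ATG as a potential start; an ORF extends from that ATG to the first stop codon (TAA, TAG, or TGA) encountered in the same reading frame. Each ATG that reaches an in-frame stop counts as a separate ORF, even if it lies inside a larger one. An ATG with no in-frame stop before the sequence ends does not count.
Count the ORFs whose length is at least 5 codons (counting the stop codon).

Reverse complement (5'→3'): CCGGAGTCTTATGCCTGCATTTACATGGGCATCAACAACTCCCTGTCATCTCCTG
Frame +1: CAG GAG ATG ACA GGG AGT TGT TGA TGC CCA TGT AAA TGC AGG CAT AAG ACT CCG — ATG at 7, stop TGA at 22 → 18 nt.
Frame +2: AGG AGA TGA CAG GGA GTT GTT GAT GCC CAT GTA AAT GCA GGC ATA AGA CTC CGG — no ATG→stop ORF.
Frame +3: GGA GAT GAC AGG GAG TTG TTG ATG CCC ATG TAA ATG CAG GCA TAA GAC TCC — ATG at 24, stop TAA at 33 → 12 nt; ATG at 30, stop TAA at 33 → 6 nt; ATG at 36, stop TAA at 45 → 12 nt.
Frame -1: CCG GAG TCT TAT GCC TGC ATT TAC ATG GGC ATC AAC AAC TCC CTG TCA TCT CCT — no ATG→stop ORF.
Frame -2: CGG AGT CTT ATG CCT GCA TTT ACA TGG GCA TCA ACA ACT CCC TGT CAT CTC CTG — no ATG→stop ORF.
Frame -3: GGA GTC TTA TGC CTG CAT TTA CAT GGG CAT CAA CAA CTC CCT GTC ATC TCC — no ATG→stop ORF.
ORFs ≥ 5 codons: frame +1 7–24 (6 codons). Count = 1.

1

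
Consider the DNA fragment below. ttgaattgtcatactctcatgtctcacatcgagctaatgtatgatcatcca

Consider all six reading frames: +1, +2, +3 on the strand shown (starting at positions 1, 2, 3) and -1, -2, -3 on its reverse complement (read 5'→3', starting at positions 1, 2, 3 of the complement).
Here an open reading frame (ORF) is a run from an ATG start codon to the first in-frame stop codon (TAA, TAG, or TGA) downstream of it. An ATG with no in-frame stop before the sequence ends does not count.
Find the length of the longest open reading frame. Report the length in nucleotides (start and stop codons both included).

15

Reverse complement (5'→3'): TGGATGATCATACATTAGCTCGATGTGAGACATGAGAGTATGACAATTCAA
Frame +1: TTG AAT TGT CAT ACT CTC ATG TCT CAC ATC GAG CTA ATG TAT GAT CAT CCA — no ATG→stop ORF.
Frame +2: TGA ATT GTC ATA CTC TCA TGT CTC ACA TCG AGC TAA TGT ATG ATC ATC — no ATG→stop ORF.
Frame +3: GAA TTG TCA TAC TCT CAT GTC TCA CAT CGA GCT AAT GTA TGA TCA TCC — no ATG→stop ORF.
Frame -1: TGG ATG ATC ATA CAT TAG CTC GAT GTG AGA CAT GAG AGT ATG ACA ATT CAA — ATG at 4, stop TAG at 16 → 15 nt.
Frame -2: GGA TGA TCA TAC ATT AGC TCG ATG TGA GAC ATG AGA GTA TGA CAA TTC — ATG at 23, stop TGA at 26 → 6 nt; ATG at 32, stop TGA at 41 → 12 nt.
Frame -3: GAT GAT CAT ACA TTA GCT CGA TGT GAG ACA TGA GAG TAT GAC AAT TCA — no ATG→stop ORF.
Longest: frame -1, positions 4–18, 15 nt = 5 codons = 4 aa. → 15 nucleotides.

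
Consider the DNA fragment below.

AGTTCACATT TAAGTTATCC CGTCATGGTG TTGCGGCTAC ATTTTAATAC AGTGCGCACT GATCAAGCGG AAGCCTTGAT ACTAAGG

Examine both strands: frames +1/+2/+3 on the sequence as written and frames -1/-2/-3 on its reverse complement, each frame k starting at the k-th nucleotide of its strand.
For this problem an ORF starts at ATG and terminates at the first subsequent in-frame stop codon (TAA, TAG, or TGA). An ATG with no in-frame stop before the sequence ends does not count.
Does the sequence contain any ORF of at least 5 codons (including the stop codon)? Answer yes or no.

no

Reverse complement (5'→3'): CCTTAGTATCAAGGCTTCCGCTTGATCAGTGCGCACTGTATTAAAATGTAGCCGCAACACCATGACGGGATAACTTAAATGTGAACT
Frame +1: AGT TCA CAT TTA AGT TAT CCC GTC ATG GTG TTG CGG CTA CAT TTT AAT ACA GTG CGC ACT GAT CAA GCG GAA GCC TTG ATA CTA AGG — no ATG→stop ORF.
Frame +2: GTT CAC ATT TAA GTT ATC CCG TCA TGG TGT TGC GGC TAC ATT TTA ATA CAG TGC GCA CTG ATC AAG CGG AAG CCT TGA TAC TAA — no ATG→stop ORF.
Frame +3: TTC ACA TTT AAG TTA TCC CGT CAT GGT GTT GCG GCT ACA TTT TAA TAC AGT GCG CAC TGA TCA AGC GGA AGC CTT GAT ACT AAG — no ATG→stop ORF.
Frame -1: CCT TAG TAT CAA GGC TTC CGC TTG ATC AGT GCG CAC TGT ATT AAA ATG TAG CCG CAA CAC CAT GAC GGG ATA ACT TAA ATG TGA ACT — ATG at 46, stop TAG at 49 → 6 nt; ATG at 79, stop TGA at 82 → 6 nt.
Frame -2: CTT AGT ATC AAG GCT TCC GCT TGA TCA GTG CGC ACT GTA TTA AAA TGT AGC CGC AAC ACC ATG ACG GGA TAA CTT AAA TGT GAA — ATG at 62, stop TAA at 71 → 12 nt.
Frame -3: TTA GTA TCA AGG CTT CCG CTT GAT CAG TGC GCA CTG TAT TAA AAT GTA GCC GCA ACA CCA TGA CGG GAT AAC TTA AAT GTG AAC — no ATG→stop ORF.
Largest ORF found is 4 codons < 5, so no.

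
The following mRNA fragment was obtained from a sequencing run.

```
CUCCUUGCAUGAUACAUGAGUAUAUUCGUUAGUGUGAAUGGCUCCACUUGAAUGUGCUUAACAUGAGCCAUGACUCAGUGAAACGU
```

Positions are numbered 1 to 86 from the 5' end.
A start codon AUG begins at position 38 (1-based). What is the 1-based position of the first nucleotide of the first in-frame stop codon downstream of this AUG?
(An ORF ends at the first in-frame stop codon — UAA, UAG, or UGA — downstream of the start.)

Codons from position 38: AUG (38–40), GCU (41–43), CCA (44–46), CUU (47–49), GAA (50–52), UGU (53–55), GCU (56–58), UAA (59–61).
UAA is a stop codon; it begins at position 59.

59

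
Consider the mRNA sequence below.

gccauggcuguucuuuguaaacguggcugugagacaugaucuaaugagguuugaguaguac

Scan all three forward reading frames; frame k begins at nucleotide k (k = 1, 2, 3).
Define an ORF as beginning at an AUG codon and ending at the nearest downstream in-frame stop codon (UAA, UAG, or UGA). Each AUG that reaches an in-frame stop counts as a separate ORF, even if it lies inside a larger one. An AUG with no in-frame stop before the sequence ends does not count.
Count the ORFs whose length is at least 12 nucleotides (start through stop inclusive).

2

Frame 1: GCC AUG GCU GUU CUU UGU AAA CGU GGC UGU GAG ACA UGA UCU AAU GAG GUU UGA GUA GUA — AUG at 4, stop UGA at 37 → 36 nt.
Frame 2: CCA UGG CUG UUC UUU GUA AAC GUG GCU GUG AGA CAU GAU CUA AUG AGG UUU GAG UAG UAC — AUG at 44, stop UAG at 56 → 15 nt.
Frame 3: CAU GGC UGU UCU UUG UAA ACG UGG CUG UGA GAC AUG AUC UAA UGA GGU UUG AGU AGU — AUG at 36, stop UAA at 42 → 9 nt.
ORFs ≥ 12 nucleotides: frame 1 4–39 (36 nucleotides), frame 2 44–58 (15 nucleotides). Count = 2.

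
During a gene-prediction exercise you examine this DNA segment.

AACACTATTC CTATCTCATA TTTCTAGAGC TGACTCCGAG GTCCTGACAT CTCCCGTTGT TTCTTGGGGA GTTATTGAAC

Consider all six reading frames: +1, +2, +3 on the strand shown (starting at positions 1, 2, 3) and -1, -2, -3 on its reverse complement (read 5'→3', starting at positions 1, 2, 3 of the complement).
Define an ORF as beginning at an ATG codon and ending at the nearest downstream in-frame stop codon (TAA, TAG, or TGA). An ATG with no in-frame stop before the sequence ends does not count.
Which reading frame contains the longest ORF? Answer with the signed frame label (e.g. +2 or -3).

-1

Reverse complement (5'→3'): GTTCAATAACTCCCCAAGAAACAACGGGAGATGTCAGGACCTCGGAGTCAGCTCTAGAAATATGAGATAGGAATAGTGTT
Frame +1: AAC ACT ATT CCT ATC TCA TAT TTC TAG AGC TGA CTC CGA GGT CCT GAC ATC TCC CGT TGT TTC TTG GGG AGT TAT TGA — no ATG→stop ORF.
Frame +2: ACA CTA TTC CTA TCT CAT ATT TCT AGA GCT GAC TCC GAG GTC CTG ACA TCT CCC GTT GTT TCT TGG GGA GTT ATT GAA — no ATG→stop ORF.
Frame +3: CAC TAT TCC TAT CTC ATA TTT CTA GAG CTG ACT CCG AGG TCC TGA CAT CTC CCG TTG TTT CTT GGG GAG TTA TTG AAC — no ATG→stop ORF.
Frame -1: GTT CAA TAA CTC CCC AAG AAA CAA CGG GAG ATG TCA GGA CCT CGG AGT CAG CTC TAG AAA TAT GAG ATA GGA ATA GTG — ATG at 31, stop TAG at 55 → 27 nt.
Frame -2: TTC AAT AAC TCC CCA AGA AAC AAC GGG AGA TGT CAG GAC CTC GGA GTC AGC TCT AGA AAT ATG AGA TAG GAA TAG TGT — ATG at 62, stop TAG at 68 → 9 nt.
Frame -3: TCA ATA ACT CCC CAA GAA ACA ACG GGA GAT GTC AGG ACC TCG GAG TCA GCT CTA GAA ATA TGA GAT AGG AAT AGT GTT — no ATG→stop ORF.
Longest ORF is 27 nt in frame -1 (positions 31–57).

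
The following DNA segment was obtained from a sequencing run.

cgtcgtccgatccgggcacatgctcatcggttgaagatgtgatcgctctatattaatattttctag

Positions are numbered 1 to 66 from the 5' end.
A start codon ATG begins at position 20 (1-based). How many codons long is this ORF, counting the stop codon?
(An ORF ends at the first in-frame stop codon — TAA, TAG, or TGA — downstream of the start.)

5

Codons from position 20: ATG (20–22), CTC (23–25), ATC (26–28), GGT (29–31), TGA (32–34).
TGA is the first in-frame stop; that's 5 codons including the stop.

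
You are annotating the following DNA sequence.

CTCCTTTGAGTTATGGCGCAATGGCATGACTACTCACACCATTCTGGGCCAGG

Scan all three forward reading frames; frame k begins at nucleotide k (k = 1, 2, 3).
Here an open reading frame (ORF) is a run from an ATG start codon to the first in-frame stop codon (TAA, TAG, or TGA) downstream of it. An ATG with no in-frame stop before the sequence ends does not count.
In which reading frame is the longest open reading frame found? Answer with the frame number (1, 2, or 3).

3

Frame 1: CTC CTT TGA GTT ATG GCG CAA TGG CAT GAC TAC TCA CAC CAT TCT GGG CCA — no ATG→stop ORF.
Frame 2: TCC TTT GAG TTA TGG CGC AAT GGC ATG ACT ACT CAC ACC ATT CTG GGC CAG — no ATG→stop ORF.
Frame 3: CCT TTG AGT TAT GGC GCA ATG GCA TGA CTA CTC ACA CCA TTC TGG GCC AGG — ATG at 21, stop TGA at 27 → 9 nt.
Longest ORF is 9 nt in frame 3 (positions 21–29).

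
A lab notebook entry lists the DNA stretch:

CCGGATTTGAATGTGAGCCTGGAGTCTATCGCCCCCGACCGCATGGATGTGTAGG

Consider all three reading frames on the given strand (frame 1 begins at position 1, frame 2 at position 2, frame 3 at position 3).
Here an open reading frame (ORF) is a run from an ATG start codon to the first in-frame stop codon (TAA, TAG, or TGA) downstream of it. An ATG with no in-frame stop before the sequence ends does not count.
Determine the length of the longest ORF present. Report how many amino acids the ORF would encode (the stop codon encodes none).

3

Frame 1: CCG GAT TTG AAT GTG AGC CTG GAG TCT ATC GCC CCC GAC CGC ATG GAT GTG TAG — ATG at 43, stop TAG at 52 → 12 nt.
Frame 2: CGG ATT TGA ATG TGA GCC TGG AGT CTA TCG CCC CCG ACC GCA TGG ATG TGT AGG — ATG at 11, stop TGA at 14 → 6 nt.
Frame 3: GGA TTT GAA TGT GAG CCT GGA GTC TAT CGC CCC CGA CCG CAT GGA TGT GTA — no ATG→stop ORF.
Longest: frame 1, positions 43–54, 12 nt = 4 codons = 3 aa. → 3 amino acids.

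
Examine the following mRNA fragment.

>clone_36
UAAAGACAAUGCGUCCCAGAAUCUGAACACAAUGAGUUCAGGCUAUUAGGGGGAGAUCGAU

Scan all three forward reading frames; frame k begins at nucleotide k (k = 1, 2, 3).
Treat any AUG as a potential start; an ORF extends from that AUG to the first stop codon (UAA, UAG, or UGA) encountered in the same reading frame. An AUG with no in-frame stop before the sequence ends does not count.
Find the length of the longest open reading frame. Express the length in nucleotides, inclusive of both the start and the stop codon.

Frame 1: UAA AGA CAA UGC GUC CCA GAA UCU GAA CAC AAU GAG UUC AGG CUA UUA GGG GGA GAU CGA — no AUG→stop ORF.
Frame 2: AAA GAC AAU GCG UCC CAG AAU CUG AAC ACA AUG AGU UCA GGC UAU UAG GGG GAG AUC GAU — AUG at 32, stop UAG at 47 → 18 nt.
Frame 3: AAG ACA AUG CGU CCC AGA AUC UGA ACA CAA UGA GUU CAG GCU AUU AGG GGG AGA UCG — AUG at 9, stop UGA at 24 → 18 nt.
Longest: frame 2, positions 32–49, 18 nt = 6 codons = 5 aa. → 18 nucleotides.

18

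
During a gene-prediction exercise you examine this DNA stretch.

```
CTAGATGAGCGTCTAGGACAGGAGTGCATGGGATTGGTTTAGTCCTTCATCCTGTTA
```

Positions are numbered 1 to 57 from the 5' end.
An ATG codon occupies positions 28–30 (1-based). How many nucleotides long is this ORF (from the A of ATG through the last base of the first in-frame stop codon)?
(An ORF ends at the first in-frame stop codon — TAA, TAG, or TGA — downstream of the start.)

15

Codons from position 28: ATG (28–30), GGA (31–33), TTG (34–36), GTT (37–39), TAG (40–42).
TAG is the first in-frame stop; ORF spans 28–42, 15 nucleotides.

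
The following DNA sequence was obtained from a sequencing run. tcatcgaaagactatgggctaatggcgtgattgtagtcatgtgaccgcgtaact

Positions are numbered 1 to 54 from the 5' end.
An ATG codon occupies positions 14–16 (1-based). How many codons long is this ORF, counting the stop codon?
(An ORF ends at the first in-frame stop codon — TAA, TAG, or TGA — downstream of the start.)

Codons from position 14: ATG (14–16), GGC (17–19), TAA (20–22).
TAA is the first in-frame stop; that's 3 codons including the stop.

3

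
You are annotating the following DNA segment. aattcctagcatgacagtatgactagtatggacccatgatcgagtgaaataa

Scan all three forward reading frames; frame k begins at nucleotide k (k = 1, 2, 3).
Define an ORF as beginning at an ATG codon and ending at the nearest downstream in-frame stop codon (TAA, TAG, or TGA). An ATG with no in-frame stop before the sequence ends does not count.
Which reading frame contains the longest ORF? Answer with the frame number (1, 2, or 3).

Frame 1: AAT TCC TAG CAT GAC AGT ATG ACT AGT ATG GAC CCA TGA TCG AGT GAA ATA — ATG at 19, stop TGA at 37 → 21 nt; ATG at 28, stop TGA at 37 → 12 nt.
Frame 2: ATT CCT AGC ATG ACA GTA TGA CTA GTA TGG ACC CAT GAT CGA GTG AAA TAA — ATG at 11, stop TGA at 20 → 12 nt.
Frame 3: TTC CTA GCA TGA CAG TAT GAC TAG TAT GGA CCC ATG ATC GAG TGA AAT — ATG at 36, stop TGA at 45 → 12 nt.
Longest ORF is 21 nt in frame 1 (positions 19–39).

1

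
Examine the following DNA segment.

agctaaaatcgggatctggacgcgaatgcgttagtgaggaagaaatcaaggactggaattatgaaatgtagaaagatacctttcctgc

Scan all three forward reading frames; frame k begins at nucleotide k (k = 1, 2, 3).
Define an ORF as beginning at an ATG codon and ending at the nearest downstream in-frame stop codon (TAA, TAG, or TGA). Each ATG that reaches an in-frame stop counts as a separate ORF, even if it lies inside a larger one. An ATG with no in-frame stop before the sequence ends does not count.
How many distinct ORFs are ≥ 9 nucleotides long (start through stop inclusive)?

1

Frame 1: AGC TAA AAT CGG GAT CTG GAC GCG AAT GCG TTA GTG AGG AAG AAA TCA AGG ACT GGA ATT ATG AAA TGT AGA AAG ATA CCT TTC CTG — no ATG→stop ORF.
Frame 2: GCT AAA ATC GGG ATC TGG ACG CGA ATG CGT TAG TGA GGA AGA AAT CAA GGA CTG GAA TTA TGA AAT GTA GAA AGA TAC CTT TCC TGC — ATG at 26, stop TAG at 32 → 9 nt.
Frame 3: CTA AAA TCG GGA TCT GGA CGC GAA TGC GTT AGT GAG GAA GAA ATC AAG GAC TGG AAT TAT GAA ATG TAG AAA GAT ACC TTT CCT — ATG at 66, stop TAG at 69 → 6 nt.
ORFs ≥ 9 nucleotides: frame 2 26–34 (9 nucleotides). Count = 1.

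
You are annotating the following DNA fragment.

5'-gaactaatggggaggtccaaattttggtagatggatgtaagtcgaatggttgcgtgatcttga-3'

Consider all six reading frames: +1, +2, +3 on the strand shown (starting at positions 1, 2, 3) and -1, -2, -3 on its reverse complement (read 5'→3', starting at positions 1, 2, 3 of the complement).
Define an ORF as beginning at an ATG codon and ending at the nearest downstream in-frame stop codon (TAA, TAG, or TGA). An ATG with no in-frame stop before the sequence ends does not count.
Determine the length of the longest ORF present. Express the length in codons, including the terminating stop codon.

Reverse complement (5'→3'): TCAAGATCACGCAACCATTCGACTTACATCCATCTACCAAAATTTGGACCTCCCCATTAGTTC
Frame +1: GAA CTA ATG GGG AGG TCC AAA TTT TGG TAG ATG GAT GTA AGT CGA ATG GTT GCG TGA TCT TGA — ATG at 7, stop TAG at 28 → 24 nt; ATG at 31, stop TGA at 55 → 27 nt; ATG at 46, stop TGA at 55 → 12 nt.
Frame +2: AAC TAA TGG GGA GGT CCA AAT TTT GGT AGA TGG ATG TAA GTC GAA TGG TTG CGT GAT CTT — ATG at 35, stop TAA at 38 → 6 nt.
Frame +3: ACT AAT GGG GAG GTC CAA ATT TTG GTA GAT GGA TGT AAG TCG AAT GGT TGC GTG ATC TTG — no ATG→stop ORF.
Frame -1: TCA AGA TCA CGC AAC CAT TCG ACT TAC ATC CAT CTA CCA AAA TTT GGA CCT CCC CAT TAG TTC — no ATG→stop ORF.
Frame -2: CAA GAT CAC GCA ACC ATT CGA CTT ACA TCC ATC TAC CAA AAT TTG GAC CTC CCC ATT AGT — no ATG→stop ORF.
Frame -3: AAG ATC ACG CAA CCA TTC GAC TTA CAT CCA TCT ACC AAA ATT TGG ACC TCC CCA TTA GTT — no ATG→stop ORF.
Longest: frame +1, positions 31–57, 27 nt = 9 codons = 8 aa. → 9 codons.

9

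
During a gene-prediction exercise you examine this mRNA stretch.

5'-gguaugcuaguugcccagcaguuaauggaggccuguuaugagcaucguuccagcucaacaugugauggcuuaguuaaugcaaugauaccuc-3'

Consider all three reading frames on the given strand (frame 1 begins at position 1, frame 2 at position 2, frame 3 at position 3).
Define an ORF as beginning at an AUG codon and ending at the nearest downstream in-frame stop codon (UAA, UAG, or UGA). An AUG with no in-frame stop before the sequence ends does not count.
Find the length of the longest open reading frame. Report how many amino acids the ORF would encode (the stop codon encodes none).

11

Frame 1: GGU AUG CUA GUU GCC CAG CAG UUA AUG GAG GCC UGU UAU GAG CAU CGU UCC AGC UCA ACA UGU GAU GGC UUA GUU AAU GCA AUG AUA CCU — no AUG→stop ORF.
Frame 2: GUA UGC UAG UUG CCC AGC AGU UAA UGG AGG CCU GUU AUG AGC AUC GUU CCA GCU CAA CAU GUG AUG GCU UAG UUA AUG CAA UGA UAC CUC — AUG at 38, stop UAG at 71 → 36 nt; AUG at 65, stop UAG at 71 → 9 nt; AUG at 77, stop UGA at 83 → 9 nt.
Frame 3: UAU GCU AGU UGC CCA GCA GUU AAU GGA GGC CUG UUA UGA GCA UCG UUC CAG CUC AAC AUG UGA UGG CUU AGU UAA UGC AAU GAU ACC — AUG at 60, stop UGA at 63 → 6 nt.
Longest: frame 2, positions 38–73, 36 nt = 12 codons = 11 aa. → 11 amino acids.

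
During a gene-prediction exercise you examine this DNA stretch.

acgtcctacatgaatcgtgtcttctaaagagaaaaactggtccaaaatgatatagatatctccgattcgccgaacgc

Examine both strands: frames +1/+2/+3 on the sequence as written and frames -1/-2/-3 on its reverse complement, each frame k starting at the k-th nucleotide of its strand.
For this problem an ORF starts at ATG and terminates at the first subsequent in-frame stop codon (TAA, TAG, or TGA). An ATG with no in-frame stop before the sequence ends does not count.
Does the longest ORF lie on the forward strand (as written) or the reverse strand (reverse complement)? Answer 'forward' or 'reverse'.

Reverse complement (5'→3'): GCGTTCGGCGAATCGGAGATATCTATATCATTTTGGACCAGTTTTTCTCTTTAGAAGACACGATTCATGTAGGACGT
Frame +1: ACG TCC TAC ATG AAT CGT GTC TTC TAA AGA GAA AAA CTG GTC CAA AAT GAT ATA GAT ATC TCC GAT TCG CCG AAC — ATG at 10, stop TAA at 25 → 18 nt.
Frame +2: CGT CCT ACA TGA ATC GTG TCT TCT AAA GAG AAA AAC TGG TCC AAA ATG ATA TAG ATA TCT CCG ATT CGC CGA ACG — ATG at 47, stop TAG at 53 → 9 nt.
Frame +3: GTC CTA CAT GAA TCG TGT CTT CTA AAG AGA AAA ACT GGT CCA AAA TGA TAT AGA TAT CTC CGA TTC GCC GAA CGC — no ATG→stop ORF.
Frame -1: GCG TTC GGC GAA TCG GAG ATA TCT ATA TCA TTT TGG ACC AGT TTT TCT CTT TAG AAG ACA CGA TTC ATG TAG GAC — ATG at 67, stop TAG at 70 → 6 nt.
Frame -2: CGT TCG GCG AAT CGG AGA TAT CTA TAT CAT TTT GGA CCA GTT TTT CTC TTT AGA AGA CAC GAT TCA TGT AGG ACG — no ATG→stop ORF.
Frame -3: GTT CGG CGA ATC GGA GAT ATC TAT ATC ATT TTG GAC CAG TTT TTC TCT TTA GAA GAC ACG ATT CAT GTA GGA CGT — no ATG→stop ORF.
Forward-strand max 18 nt; reverse-strand max 6 nt. The forward strand has the longer ORF.

forward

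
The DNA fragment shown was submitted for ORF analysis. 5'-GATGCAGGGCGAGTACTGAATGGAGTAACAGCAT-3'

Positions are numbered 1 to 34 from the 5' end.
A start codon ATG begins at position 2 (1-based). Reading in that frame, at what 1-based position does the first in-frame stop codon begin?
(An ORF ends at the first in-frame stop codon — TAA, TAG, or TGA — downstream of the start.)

17

Codons from position 2: ATG (2–4), CAG (5–7), GGC (8–10), GAG (11–13), TAC (14–16), TGA (17–19).
TGA is a stop codon; it begins at position 17.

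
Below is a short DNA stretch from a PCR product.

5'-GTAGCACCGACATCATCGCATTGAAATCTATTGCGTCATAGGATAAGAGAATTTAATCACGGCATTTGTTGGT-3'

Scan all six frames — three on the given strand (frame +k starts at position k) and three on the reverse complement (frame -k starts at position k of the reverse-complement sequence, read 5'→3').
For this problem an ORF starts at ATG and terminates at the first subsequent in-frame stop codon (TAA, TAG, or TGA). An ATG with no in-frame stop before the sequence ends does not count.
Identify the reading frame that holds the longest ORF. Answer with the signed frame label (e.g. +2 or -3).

-2

Reverse complement (5'→3'): ACCAACAAATGCCGTGATTAAATTCTCTTATCCTATGACGCAATAGATTTCAATGCGATGATGTCGGTGCTAC
Frame +1: GTA GCA CCG ACA TCA TCG CAT TGA AAT CTA TTG CGT CAT AGG ATA AGA GAA TTT AAT CAC GGC ATT TGT TGG — no ATG→stop ORF.
Frame +2: TAG CAC CGA CAT CAT CGC ATT GAA ATC TAT TGC GTC ATA GGA TAA GAG AAT TTA ATC ACG GCA TTT GTT GGT — no ATG→stop ORF.
Frame +3: AGC ACC GAC ATC ATC GCA TTG AAA TCT ATT GCG TCA TAG GAT AAG AGA ATT TAA TCA CGG CAT TTG TTG — no ATG→stop ORF.
Frame -1: ACC AAC AAA TGC CGT GAT TAA ATT CTC TTA TCC TAT GAC GCA ATA GAT TTC AAT GCG ATG ATG TCG GTG CTA — no ATG→stop ORF.
Frame -2: CCA ACA AAT GCC GTG ATT AAA TTC TCT TAT CCT ATG ACG CAA TAG ATT TCA ATG CGA TGA TGT CGG TGC TAC — ATG at 35, stop TAG at 44 → 12 nt; ATG at 53, stop TGA at 59 → 9 nt.
Frame -3: CAA CAA ATG CCG TGA TTA AAT TCT CTT ATC CTA TGA CGC AAT AGA TTT CAA TGC GAT GAT GTC GGT GCT — ATG at 9, stop TGA at 15 → 9 nt.
Longest ORF is 12 nt in frame -2 (positions 35–46).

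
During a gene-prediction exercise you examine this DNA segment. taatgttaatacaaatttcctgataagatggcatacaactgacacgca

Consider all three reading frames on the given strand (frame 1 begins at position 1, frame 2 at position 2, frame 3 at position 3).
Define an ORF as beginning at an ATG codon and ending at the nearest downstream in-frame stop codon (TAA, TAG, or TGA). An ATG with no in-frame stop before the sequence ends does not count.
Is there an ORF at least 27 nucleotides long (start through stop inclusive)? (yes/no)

no

Frame 1: TAA TGT TAA TAC AAA TTT CCT GAT AAG ATG GCA TAC AAC TGA CAC GCA — ATG at 28, stop TGA at 40 → 15 nt.
Frame 2: AAT GTT AAT ACA AAT TTC CTG ATA AGA TGG CAT ACA ACT GAC ACG — no ATG→stop ORF.
Frame 3: ATG TTA ATA CAA ATT TCC TGA TAA GAT GGC ATA CAA CTG ACA CGC — ATG at 3, stop TGA at 21 → 21 nt.
Largest ORF found is 21 nucleotides < 27, so no.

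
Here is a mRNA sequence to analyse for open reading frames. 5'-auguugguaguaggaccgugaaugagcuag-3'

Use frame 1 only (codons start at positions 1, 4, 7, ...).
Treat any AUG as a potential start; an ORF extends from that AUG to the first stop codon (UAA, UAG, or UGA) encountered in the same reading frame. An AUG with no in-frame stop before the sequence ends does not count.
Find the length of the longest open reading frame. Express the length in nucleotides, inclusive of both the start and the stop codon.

Frame 1: AUG UUG GUA GUA GGA CCG UGA AUG AGC UAG — AUG at 1, stop UGA at 19 → 21 nt; AUG at 22, stop UAG at 28 → 9 nt.
Longest: frame 1, positions 1–21, 21 nt = 7 codons = 6 aa. → 21 nucleotides.

21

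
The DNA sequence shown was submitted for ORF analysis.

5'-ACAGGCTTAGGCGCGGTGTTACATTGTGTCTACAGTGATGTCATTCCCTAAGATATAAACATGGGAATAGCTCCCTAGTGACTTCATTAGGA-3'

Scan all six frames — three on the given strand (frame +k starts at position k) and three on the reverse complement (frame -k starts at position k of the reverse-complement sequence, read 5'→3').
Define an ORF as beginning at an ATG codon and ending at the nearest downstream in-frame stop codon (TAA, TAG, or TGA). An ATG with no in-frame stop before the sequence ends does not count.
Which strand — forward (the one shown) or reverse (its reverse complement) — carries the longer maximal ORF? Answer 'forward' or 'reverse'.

Reverse complement (5'→3'): TCCTAATGAAGTCACTAGGGAGCTATTCCCATGTTTATATCTTAGGGAATGACATCACTGTAGACACAATGTAACACCGCGCCTAAGCCTGT
Frame +1: ACA GGC TTA GGC GCG GTG TTA CAT TGT GTC TAC AGT GAT GTC ATT CCC TAA GAT ATA AAC ATG GGA ATA GCT CCC TAG TGA CTT CAT TAG — ATG at 61, stop TAG at 76 → 18 nt.
Frame +2: CAG GCT TAG GCG CGG TGT TAC ATT GTG TCT ACA GTG ATG TCA TTC CCT AAG ATA TAA ACA TGG GAA TAG CTC CCT AGT GAC TTC ATT AGG — ATG at 38, stop TAA at 56 → 21 nt.
Frame +3: AGG CTT AGG CGC GGT GTT ACA TTG TGT CTA CAG TGA TGT CAT TCC CTA AGA TAT AAA CAT GGG AAT AGC TCC CTA GTG ACT TCA TTA GGA — no ATG→stop ORF.
Frame -1: TCC TAA TGA AGT CAC TAG GGA GCT ATT CCC ATG TTT ATA TCT TAG GGA ATG ACA TCA CTG TAG ACA CAA TGT AAC ACC GCG CCT AAG CCT — ATG at 31, stop TAG at 43 → 15 nt; ATG at 49, stop TAG at 61 → 15 nt.
Frame -2: CCT AAT GAA GTC ACT AGG GAG CTA TTC CCA TGT TTA TAT CTT AGG GAA TGA CAT CAC TGT AGA CAC AAT GTA ACA CCG CGC CTA AGC CTG — no ATG→stop ORF.
Frame -3: CTA ATG AAG TCA CTA GGG AGC TAT TCC CAT GTT TAT ATC TTA GGG AAT GAC ATC ACT GTA GAC ACA ATG TAA CAC CGC GCC TAA GCC TGT — ATG at 6, stop TAA at 72 → 69 nt; ATG at 69, stop TAA at 72 → 6 nt.
Forward-strand max 21 nt; reverse-strand max 69 nt. The reverse strand has the longer ORF.

reverse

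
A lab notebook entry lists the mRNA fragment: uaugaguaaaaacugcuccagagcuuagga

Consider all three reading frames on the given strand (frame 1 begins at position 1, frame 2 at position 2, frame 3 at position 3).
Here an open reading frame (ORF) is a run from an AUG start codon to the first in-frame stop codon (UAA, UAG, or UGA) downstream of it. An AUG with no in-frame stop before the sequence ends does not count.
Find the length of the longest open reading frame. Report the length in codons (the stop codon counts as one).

9

Frame 1: UAU GAG UAA AAA CUG CUC CAG AGC UUA GGA — no AUG→stop ORF.
Frame 2: AUG AGU AAA AAC UGC UCC AGA GCU UAG — AUG at 2, stop UAG at 26 → 27 nt.
Frame 3: UGA GUA AAA ACU GCU CCA GAG CUU AGG — no AUG→stop ORF.
Longest: frame 2, positions 2–28, 27 nt = 9 codons = 8 aa. → 9 codons.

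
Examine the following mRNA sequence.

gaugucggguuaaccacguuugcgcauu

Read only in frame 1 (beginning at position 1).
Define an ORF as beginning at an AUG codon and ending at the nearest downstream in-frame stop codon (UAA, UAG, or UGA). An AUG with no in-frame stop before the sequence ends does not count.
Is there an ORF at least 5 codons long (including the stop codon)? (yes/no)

no

Frame 1: GAU GUC GGG UUA ACC ACG UUU GCG CAU — no AUG→stop ORF.
Largest ORF found is 0 codons < 5, so no.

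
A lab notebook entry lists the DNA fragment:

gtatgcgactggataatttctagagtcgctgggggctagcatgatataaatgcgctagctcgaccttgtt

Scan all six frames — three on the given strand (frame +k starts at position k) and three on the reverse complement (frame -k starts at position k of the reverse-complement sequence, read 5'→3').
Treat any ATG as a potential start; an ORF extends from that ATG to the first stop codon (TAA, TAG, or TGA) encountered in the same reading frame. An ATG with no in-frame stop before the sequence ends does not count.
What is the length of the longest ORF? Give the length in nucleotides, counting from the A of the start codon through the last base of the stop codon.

Reverse complement (5'→3'): AACAAGGTCGAGCTAGCGCATTTATATCATGCTAGCCCCCAGCGACTCTAGAAATTATCCAGTCGCATAC
Frame +1: GTA TGC GAC TGG ATA ATT TCT AGA GTC GCT GGG GGC TAG CAT GAT ATA AAT GCG CTA GCT CGA CCT TGT — no ATG→stop ORF.
Frame +2: TAT GCG ACT GGA TAA TTT CTA GAG TCG CTG GGG GCT AGC ATG ATA TAA ATG CGC TAG CTC GAC CTT GTT — ATG at 41, stop TAA at 47 → 9 nt; ATG at 50, stop TAG at 56 → 9 nt.
Frame +3: ATG CGA CTG GAT AAT TTC TAG AGT CGC TGG GGG CTA GCA TGA TAT AAA TGC GCT AGC TCG ACC TTG — ATG at 3, stop TAG at 21 → 21 nt.
Frame -1: AAC AAG GTC GAG CTA GCG CAT TTA TAT CAT GCT AGC CCC CAG CGA CTC TAG AAA TTA TCC AGT CGC ATA — no ATG→stop ORF.
Frame -2: ACA AGG TCG AGC TAG CGC ATT TAT ATC ATG CTA GCC CCC AGC GAC TCT AGA AAT TAT CCA GTC GCA TAC — no ATG→stop ORF.
Frame -3: CAA GGT CGA GCT AGC GCA TTT ATA TCA TGC TAG CCC CCA GCG ACT CTA GAA ATT ATC CAG TCG CAT — no ATG→stop ORF.
Longest: frame +3, positions 3–23, 21 nt = 7 codons = 6 aa. → 21 nucleotides.

21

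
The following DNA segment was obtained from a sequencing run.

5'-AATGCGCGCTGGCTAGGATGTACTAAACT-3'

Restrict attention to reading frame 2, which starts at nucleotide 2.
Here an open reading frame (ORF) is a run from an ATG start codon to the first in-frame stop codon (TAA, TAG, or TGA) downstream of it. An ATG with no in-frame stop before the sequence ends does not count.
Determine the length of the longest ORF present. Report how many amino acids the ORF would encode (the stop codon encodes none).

4

Frame 2: ATG CGC GCT GGC TAG GAT GTA CTA AAC — ATG at 2, stop TAG at 14 → 15 nt.
Longest: frame 2, positions 2–16, 15 nt = 5 codons = 4 aa. → 4 amino acids.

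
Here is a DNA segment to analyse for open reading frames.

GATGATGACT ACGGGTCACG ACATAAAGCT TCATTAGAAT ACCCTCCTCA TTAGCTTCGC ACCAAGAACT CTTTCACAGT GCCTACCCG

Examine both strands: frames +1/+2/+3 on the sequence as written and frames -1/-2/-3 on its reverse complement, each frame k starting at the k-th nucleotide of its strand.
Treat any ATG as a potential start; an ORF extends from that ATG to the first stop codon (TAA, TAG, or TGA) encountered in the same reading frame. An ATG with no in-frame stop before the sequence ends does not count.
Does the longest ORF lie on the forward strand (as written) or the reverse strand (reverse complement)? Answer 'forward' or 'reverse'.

forward

Reverse complement (5'→3'): CGGGTAGGCACTGTGAAAGAGTTCTTGGTGCGAAGCTAATGAGGAGGGTATTCTAATGAAGCTTTATGTCGTGACCCGTAGTCATCATC
Frame +1: GAT GAT GAC TAC GGG TCA CGA CAT AAA GCT TCA TTA GAA TAC CCT CCT CAT TAG CTT CGC ACC AAG AAC TCT TTC ACA GTG CCT ACC — no ATG→stop ORF.
Frame +2: ATG ATG ACT ACG GGT CAC GAC ATA AAG CTT CAT TAG AAT ACC CTC CTC ATT AGC TTC GCA CCA AGA ACT CTT TCA CAG TGC CTA CCC — ATG at 2, stop TAG at 35 → 36 nt; ATG at 5, stop TAG at 35 → 33 nt.
Frame +3: TGA TGA CTA CGG GTC ACG ACA TAA AGC TTC ATT AGA ATA CCC TCC TCA TTA GCT TCG CAC CAA GAA CTC TTT CAC AGT GCC TAC CCG — no ATG→stop ORF.
Frame -1: CGG GTA GGC ACT GTG AAA GAG TTC TTG GTG CGA AGC TAA TGA GGA GGG TAT TCT AAT GAA GCT TTA TGT CGT GAC CCG TAG TCA TCA — no ATG→stop ORF.
Frame -2: GGG TAG GCA CTG TGA AAG AGT TCT TGG TGC GAA GCT AAT GAG GAG GGT ATT CTA ATG AAG CTT TAT GTC GTG ACC CGT AGT CAT CAT — no ATG→stop ORF.
Frame -3: GGT AGG CAC TGT GAA AGA GTT CTT GGT GCG AAG CTA ATG AGG AGG GTA TTC TAA TGA AGC TTT ATG TCG TGA CCC GTA GTC ATC ATC — ATG at 39, stop TAA at 54 → 18 nt; ATG at 66, stop TGA at 72 → 9 nt.
Forward-strand max 36 nt; reverse-strand max 18 nt. The forward strand has the longer ORF.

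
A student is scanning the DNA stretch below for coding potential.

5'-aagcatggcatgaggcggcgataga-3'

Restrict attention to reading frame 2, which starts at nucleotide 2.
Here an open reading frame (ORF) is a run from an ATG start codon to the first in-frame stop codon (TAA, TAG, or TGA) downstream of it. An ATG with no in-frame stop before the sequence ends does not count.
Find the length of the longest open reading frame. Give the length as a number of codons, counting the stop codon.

Frame 2: AGC ATG GCA TGA GGC GGC GAT AGA — ATG at 5, stop TGA at 11 → 9 nt.
Longest: frame 2, positions 5–13, 9 nt = 3 codons = 2 aa. → 3 codons.

3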